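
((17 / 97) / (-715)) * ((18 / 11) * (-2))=612 / 762905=0.00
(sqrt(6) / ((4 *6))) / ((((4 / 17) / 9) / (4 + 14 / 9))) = 425 *sqrt(6) / 48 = 21.69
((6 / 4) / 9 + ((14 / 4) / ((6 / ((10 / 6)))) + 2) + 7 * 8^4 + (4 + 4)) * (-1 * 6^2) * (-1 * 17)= 17554081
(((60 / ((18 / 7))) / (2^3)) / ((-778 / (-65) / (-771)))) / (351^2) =-44975 / 29492424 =-0.00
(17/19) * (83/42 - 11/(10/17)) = -29852/1995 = -14.96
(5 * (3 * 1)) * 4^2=240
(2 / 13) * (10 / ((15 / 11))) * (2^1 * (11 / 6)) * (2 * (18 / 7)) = 1936 / 91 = 21.27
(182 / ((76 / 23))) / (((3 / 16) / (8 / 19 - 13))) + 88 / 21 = -27980944 / 7581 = -3690.93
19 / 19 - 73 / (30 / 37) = -89.03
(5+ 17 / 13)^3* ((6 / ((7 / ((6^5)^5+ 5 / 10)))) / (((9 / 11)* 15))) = 26527855623899857765252088 / 53235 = 498316063189628210110.87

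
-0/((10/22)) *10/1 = 0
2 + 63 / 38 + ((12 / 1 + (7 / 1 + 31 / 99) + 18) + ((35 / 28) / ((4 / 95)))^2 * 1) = 444129649 / 481536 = 922.32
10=10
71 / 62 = 1.15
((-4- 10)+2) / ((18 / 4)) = -8 / 3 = -2.67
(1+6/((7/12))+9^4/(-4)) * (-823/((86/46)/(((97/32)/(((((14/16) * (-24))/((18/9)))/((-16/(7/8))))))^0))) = 863370619/1204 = 717085.23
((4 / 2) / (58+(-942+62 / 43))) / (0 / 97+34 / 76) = -1634 / 322575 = -0.01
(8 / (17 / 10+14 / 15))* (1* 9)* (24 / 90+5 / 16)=1251 / 79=15.84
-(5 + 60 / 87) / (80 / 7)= -231 / 464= -0.50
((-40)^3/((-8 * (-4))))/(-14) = 1000/7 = 142.86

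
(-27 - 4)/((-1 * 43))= 31/43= 0.72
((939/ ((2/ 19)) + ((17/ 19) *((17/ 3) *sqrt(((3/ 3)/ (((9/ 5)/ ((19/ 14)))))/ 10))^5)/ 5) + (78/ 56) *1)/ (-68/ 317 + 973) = 145380578087 *sqrt(133)/ 999316356161760 + 26396907/ 2878148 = 9.17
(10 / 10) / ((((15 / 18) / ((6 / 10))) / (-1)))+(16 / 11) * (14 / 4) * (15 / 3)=24.73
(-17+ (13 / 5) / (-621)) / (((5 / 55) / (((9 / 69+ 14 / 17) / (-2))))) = 108315097 / 1214055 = 89.22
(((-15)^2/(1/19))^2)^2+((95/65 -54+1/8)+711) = 333998469141283.59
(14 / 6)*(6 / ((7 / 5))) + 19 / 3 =49 / 3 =16.33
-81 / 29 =-2.79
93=93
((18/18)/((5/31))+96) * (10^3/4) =25550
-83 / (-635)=83 / 635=0.13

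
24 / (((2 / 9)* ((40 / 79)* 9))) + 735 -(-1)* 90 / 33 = 83757 / 110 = 761.43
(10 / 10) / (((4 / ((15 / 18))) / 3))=5 / 8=0.62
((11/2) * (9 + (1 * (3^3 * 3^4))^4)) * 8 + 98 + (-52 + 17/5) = 5032894340093647/5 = 1006578868018729.40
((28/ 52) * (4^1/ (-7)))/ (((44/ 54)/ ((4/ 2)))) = -108/ 143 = -0.76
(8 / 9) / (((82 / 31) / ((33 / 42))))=682 / 2583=0.26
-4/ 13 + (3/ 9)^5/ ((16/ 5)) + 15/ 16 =15949/ 25272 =0.63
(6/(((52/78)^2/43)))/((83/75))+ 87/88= 525.54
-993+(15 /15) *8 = -985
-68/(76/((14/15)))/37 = -238/10545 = -0.02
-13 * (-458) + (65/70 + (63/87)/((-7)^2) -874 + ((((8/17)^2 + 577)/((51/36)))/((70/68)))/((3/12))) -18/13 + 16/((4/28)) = 51669394643/7626710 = 6774.79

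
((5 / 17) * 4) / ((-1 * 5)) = -4 / 17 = -0.24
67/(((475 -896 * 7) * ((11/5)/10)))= -3350/63767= -0.05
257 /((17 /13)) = 3341 /17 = 196.53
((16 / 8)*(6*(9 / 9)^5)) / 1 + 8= 20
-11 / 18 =-0.61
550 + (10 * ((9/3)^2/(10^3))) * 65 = 11117/20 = 555.85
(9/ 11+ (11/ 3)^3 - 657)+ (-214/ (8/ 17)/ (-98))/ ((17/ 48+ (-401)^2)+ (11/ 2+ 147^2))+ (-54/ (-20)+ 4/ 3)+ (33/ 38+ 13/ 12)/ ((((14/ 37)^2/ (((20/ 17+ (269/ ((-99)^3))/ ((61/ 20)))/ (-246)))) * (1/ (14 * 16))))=-18688283632569327923340791/ 30266639628169572166770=-617.45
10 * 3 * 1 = 30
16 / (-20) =-4 / 5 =-0.80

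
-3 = -3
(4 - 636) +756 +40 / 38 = 2376 / 19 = 125.05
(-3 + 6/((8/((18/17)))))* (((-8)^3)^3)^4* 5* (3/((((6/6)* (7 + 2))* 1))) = -20282409603651670423947251286016000/17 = -1193082917861862966114544000000000.00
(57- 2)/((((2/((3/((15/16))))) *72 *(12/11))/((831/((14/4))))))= 33517/126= 266.01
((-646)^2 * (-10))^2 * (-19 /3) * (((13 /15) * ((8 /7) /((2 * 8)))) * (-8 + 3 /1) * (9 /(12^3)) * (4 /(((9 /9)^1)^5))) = 134424071976350 /189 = 711238476065.34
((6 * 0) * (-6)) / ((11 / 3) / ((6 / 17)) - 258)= 0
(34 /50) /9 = 17 /225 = 0.08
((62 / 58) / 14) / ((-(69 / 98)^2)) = -21266 / 138069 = -0.15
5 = 5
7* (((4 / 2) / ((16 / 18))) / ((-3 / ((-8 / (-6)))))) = -7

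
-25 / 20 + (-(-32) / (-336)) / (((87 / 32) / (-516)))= 16.83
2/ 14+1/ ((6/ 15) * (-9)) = -17/ 126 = -0.13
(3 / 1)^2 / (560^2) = 9 / 313600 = 0.00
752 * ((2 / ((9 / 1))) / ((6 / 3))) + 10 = 842 / 9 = 93.56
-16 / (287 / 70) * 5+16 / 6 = -2072 / 123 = -16.85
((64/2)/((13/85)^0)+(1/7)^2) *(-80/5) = -25104/49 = -512.33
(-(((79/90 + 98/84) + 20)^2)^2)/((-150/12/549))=118142598643712/11390625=10371915.38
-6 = -6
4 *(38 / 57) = 8 / 3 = 2.67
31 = 31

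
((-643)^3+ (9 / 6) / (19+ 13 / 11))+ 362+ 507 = -39345332013 / 148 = -265846837.93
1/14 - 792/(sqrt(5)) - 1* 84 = -792* sqrt(5)/5 - 1175/14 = -438.12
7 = 7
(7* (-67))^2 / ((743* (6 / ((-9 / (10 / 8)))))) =-1319766 / 3715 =-355.25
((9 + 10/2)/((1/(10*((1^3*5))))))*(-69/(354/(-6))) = 818.64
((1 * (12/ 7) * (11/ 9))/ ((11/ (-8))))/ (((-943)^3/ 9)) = 96/ 5869932649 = 0.00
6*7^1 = 42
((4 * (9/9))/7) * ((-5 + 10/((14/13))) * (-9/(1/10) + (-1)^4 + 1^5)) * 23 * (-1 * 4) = 971520/49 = 19826.94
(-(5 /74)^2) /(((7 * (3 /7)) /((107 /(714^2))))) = -2675 /8374928688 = -0.00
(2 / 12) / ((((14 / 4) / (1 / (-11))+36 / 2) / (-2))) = 2 / 123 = 0.02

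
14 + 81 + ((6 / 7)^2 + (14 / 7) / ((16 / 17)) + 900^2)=317558361 / 392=810097.86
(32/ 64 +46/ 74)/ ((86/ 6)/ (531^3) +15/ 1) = 37280601459/ 498571902212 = 0.07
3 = 3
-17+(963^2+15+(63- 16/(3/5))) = 2782210/3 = 927403.33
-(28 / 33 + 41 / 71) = -3341 / 2343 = -1.43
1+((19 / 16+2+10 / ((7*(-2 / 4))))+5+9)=1717 / 112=15.33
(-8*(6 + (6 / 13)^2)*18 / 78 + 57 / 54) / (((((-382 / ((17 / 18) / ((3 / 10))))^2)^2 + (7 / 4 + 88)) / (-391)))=16812368777908750 / 895037529137265702747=0.00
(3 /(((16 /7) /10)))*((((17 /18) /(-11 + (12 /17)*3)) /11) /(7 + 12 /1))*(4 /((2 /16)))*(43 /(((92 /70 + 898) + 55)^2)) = -1065615250 /105624198638277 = -0.00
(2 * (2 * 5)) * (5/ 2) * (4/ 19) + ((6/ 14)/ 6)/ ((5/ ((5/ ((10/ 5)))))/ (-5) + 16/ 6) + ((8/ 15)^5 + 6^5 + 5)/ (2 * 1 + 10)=3394291122112/ 5150840625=658.98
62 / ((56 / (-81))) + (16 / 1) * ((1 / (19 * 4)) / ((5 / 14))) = -236977 / 2660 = -89.09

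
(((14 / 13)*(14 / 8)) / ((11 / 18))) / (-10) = -441 / 1430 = -0.31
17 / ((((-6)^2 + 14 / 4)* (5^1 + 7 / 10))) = 0.08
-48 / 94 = -24 / 47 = -0.51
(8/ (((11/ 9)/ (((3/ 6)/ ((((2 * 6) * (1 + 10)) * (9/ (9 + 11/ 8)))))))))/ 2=83/ 5808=0.01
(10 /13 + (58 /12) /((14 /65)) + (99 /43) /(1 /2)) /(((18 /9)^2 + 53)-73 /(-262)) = 171092681 /352334346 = 0.49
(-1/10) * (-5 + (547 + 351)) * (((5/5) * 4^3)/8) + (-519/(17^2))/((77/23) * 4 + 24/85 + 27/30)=-3460832542/4843555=-714.52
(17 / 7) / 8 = 17 / 56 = 0.30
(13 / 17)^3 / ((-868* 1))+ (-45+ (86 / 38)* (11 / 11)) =-3462802751 / 81025196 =-42.74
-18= -18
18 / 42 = 3 / 7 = 0.43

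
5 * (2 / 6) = 1.67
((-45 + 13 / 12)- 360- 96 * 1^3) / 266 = -857 / 456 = -1.88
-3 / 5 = -0.60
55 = 55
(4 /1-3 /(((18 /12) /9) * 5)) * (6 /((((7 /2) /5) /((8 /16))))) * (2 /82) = 12 /287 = 0.04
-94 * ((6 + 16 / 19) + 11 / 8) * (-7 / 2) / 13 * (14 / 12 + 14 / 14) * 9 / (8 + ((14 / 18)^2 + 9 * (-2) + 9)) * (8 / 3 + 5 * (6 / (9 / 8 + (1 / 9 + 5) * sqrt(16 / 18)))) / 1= -930138174945 * sqrt(2) / 19462517 - 14440623997653 / 1245601088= -79180.34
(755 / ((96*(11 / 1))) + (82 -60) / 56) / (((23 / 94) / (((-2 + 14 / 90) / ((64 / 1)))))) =-31945289 / 244823040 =-0.13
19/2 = 9.50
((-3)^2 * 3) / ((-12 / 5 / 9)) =-405 / 4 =-101.25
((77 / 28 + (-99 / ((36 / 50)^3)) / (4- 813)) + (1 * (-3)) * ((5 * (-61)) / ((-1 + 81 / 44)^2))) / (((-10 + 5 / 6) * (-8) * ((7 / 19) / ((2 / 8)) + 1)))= 7.15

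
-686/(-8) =343/4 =85.75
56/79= 0.71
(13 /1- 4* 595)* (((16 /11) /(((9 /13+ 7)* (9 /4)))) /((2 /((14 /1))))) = -382928 /275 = -1392.47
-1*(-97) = 97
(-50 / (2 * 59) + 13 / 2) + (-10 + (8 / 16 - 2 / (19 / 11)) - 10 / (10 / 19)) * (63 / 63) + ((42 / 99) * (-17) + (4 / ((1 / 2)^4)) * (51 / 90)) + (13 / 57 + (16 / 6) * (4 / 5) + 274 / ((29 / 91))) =867.63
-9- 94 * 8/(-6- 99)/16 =-898/105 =-8.55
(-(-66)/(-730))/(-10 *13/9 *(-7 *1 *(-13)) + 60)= 297/4120850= 0.00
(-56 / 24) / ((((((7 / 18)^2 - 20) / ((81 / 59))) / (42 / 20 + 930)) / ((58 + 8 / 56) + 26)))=12657.74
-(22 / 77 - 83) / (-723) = -193 / 1687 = -0.11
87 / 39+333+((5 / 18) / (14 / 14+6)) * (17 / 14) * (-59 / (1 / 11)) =6970367 / 22932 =303.96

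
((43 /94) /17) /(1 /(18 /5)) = 387 /3995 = 0.10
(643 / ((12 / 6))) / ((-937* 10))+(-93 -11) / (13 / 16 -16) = 31027111 / 4553820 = 6.81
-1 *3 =-3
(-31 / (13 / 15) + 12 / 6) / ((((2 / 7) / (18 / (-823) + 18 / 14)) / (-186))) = 297261387 / 10699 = 27784.03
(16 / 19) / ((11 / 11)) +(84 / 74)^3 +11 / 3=17240837 / 2887221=5.97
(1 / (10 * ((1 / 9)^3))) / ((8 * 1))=729 / 80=9.11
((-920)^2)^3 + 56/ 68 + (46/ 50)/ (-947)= 244042729165926400331059/ 402475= 606355001344000000.82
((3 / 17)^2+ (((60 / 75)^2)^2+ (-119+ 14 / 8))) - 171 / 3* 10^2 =-4202644689 / 722500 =-5816.81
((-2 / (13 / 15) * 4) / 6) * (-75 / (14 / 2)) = 1500 / 91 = 16.48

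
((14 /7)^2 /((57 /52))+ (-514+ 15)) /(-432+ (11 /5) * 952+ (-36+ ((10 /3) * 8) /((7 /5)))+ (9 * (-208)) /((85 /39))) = -16799825 /26675164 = -0.63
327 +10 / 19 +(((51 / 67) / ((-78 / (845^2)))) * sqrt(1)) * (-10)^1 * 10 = 887455691 / 1273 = 697137.23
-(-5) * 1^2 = 5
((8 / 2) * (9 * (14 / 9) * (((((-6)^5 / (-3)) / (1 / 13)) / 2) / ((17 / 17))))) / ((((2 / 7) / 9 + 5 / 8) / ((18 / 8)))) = 1069915392 / 331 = 3232372.79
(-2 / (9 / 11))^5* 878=-4524888896 / 59049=-76629.39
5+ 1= 6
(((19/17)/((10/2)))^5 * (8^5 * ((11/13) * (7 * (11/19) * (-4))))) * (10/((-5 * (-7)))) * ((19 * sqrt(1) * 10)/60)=-39270217023488/173045071875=-226.94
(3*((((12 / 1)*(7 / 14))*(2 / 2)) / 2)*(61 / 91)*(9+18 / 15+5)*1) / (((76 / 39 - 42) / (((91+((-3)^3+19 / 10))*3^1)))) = -61866261 / 136675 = -452.65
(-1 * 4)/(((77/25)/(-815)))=1058.44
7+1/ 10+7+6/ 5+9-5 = 193/ 10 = 19.30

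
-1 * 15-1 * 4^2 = -31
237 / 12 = 79 / 4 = 19.75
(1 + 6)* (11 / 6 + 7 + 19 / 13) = 5621 / 78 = 72.06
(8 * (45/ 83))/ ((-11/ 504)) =-181440/ 913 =-198.73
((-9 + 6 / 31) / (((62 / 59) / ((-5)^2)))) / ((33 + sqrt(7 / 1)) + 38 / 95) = -112077875 / 17755436 + 3355625 * sqrt(7) / 17755436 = -5.81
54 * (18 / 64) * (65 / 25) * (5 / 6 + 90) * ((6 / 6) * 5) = 573885 / 32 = 17933.91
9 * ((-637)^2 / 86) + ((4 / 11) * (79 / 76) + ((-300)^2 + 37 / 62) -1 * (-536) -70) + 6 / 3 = 37034783042 / 278597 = 132933.17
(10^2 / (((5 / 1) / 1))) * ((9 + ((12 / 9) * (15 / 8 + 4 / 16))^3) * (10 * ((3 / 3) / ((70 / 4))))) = 68570 / 189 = 362.80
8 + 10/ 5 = 10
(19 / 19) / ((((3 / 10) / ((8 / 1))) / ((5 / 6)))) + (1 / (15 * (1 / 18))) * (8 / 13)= 13432 / 585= 22.96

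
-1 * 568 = -568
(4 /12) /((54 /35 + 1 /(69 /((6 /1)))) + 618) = 805 /1496406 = 0.00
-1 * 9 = -9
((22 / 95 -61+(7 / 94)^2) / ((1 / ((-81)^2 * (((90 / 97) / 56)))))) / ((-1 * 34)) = 3011828080077 / 15503080096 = 194.27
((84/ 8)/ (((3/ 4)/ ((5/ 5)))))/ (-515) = -14/ 515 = -0.03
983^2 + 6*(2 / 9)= 2898871 / 3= 966290.33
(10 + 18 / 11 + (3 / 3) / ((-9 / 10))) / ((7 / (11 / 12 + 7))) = 49495 / 4158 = 11.90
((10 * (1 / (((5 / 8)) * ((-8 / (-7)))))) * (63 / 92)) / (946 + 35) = 49 / 5014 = 0.01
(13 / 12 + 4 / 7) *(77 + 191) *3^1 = 9313 / 7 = 1330.43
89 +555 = 644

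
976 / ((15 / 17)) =16592 / 15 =1106.13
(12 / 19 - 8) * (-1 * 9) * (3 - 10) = -464.21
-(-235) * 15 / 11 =3525 / 11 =320.45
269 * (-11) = -2959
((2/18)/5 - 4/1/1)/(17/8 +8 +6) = -1432/5805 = -0.25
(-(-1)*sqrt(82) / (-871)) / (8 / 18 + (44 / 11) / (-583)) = -5247*sqrt(82) / 1999816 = -0.02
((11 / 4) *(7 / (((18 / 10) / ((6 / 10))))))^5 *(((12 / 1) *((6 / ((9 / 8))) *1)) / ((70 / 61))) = 23587690511 / 38880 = 606679.28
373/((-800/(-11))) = 4103/800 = 5.13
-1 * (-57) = 57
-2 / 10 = -1 / 5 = -0.20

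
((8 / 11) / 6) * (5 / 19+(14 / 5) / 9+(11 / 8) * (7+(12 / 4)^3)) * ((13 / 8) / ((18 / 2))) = 2104037 / 2031480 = 1.04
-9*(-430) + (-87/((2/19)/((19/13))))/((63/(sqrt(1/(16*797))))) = 3870 -10469*sqrt(797)/1740648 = 3869.83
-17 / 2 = -8.50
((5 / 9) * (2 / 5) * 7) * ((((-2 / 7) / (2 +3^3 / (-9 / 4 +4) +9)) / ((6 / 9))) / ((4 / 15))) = -7 / 74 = -0.09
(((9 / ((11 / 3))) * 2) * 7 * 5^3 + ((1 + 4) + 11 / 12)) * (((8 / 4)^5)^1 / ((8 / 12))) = 2271124 / 11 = 206465.82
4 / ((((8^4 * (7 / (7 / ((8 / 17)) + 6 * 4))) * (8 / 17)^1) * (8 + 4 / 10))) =26435 / 19267584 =0.00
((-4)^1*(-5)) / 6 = 10 / 3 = 3.33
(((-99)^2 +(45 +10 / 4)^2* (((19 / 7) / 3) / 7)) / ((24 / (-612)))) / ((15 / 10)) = -100885871 / 588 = -171574.61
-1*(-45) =45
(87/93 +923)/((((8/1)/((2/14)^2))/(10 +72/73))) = 5742721/221774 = 25.89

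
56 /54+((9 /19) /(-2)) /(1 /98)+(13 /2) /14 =-311831 /14364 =-21.71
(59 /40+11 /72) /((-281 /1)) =-293 /50580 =-0.01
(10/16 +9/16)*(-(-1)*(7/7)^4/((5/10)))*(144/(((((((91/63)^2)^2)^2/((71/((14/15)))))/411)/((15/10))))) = 9666046282530195/11420230094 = 846396.81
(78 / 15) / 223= 26 / 1115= 0.02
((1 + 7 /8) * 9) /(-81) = -0.21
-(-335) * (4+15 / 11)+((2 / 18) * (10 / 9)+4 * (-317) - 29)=499.94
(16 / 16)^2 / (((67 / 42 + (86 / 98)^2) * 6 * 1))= 2401 / 34075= 0.07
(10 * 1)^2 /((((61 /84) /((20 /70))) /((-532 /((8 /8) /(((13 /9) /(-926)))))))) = 2766400 /84729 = 32.65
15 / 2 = 7.50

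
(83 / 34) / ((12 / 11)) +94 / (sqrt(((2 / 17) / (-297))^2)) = 96820537 / 408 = 237305.24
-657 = -657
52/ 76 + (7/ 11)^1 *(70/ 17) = 11741/ 3553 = 3.30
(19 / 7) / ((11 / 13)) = 247 / 77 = 3.21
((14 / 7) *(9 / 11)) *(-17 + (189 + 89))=4698 / 11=427.09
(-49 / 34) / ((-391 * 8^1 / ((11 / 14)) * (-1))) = -77 / 212704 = -0.00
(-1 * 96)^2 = 9216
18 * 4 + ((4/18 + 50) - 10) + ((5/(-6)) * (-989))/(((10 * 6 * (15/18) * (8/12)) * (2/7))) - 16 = 182.76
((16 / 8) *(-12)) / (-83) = 24 / 83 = 0.29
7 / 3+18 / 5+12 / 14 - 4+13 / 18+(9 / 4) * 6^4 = 1839293 / 630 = 2919.51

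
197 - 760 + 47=-516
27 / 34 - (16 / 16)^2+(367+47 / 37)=463025 / 1258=368.06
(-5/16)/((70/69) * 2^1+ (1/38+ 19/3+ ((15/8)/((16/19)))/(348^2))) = -47042176/1262785573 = -0.04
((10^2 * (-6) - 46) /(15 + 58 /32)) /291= -10336 /78279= -0.13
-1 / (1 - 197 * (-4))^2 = -1 / 622521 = -0.00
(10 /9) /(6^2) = 5 /162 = 0.03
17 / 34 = 1 / 2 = 0.50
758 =758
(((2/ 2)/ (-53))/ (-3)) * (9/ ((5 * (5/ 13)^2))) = 507/ 6625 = 0.08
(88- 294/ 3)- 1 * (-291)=281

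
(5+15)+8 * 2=36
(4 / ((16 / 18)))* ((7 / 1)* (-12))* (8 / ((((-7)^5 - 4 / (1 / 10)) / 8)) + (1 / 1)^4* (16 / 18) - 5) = 26204430 / 16847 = 1555.44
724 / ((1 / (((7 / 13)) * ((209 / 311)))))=261.99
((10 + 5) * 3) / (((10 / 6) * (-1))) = -27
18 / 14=9 / 7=1.29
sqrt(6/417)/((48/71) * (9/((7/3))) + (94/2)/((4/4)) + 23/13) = 6461 * sqrt(278)/46140494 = 0.00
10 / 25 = 2 / 5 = 0.40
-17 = -17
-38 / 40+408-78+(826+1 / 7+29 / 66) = 1155.63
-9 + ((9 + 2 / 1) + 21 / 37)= 95 / 37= 2.57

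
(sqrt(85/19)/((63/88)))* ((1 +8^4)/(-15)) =-360536* sqrt(1615)/17955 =-806.96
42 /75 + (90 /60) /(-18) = 0.48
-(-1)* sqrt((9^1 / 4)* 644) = 3* sqrt(161) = 38.07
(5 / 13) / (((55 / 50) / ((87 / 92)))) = 2175 / 6578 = 0.33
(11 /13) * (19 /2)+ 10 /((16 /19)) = 2071 /104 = 19.91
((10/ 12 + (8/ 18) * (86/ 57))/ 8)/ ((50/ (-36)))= -1543/ 11400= -0.14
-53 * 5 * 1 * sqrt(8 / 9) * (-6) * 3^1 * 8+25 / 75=1 / 3+25440 * sqrt(2)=35977.93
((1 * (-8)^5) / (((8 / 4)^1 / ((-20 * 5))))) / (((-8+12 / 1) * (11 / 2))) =819200 / 11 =74472.73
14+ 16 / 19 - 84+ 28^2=13582 / 19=714.84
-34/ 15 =-2.27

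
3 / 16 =0.19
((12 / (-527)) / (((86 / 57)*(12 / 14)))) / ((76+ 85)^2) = -57 / 83913683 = -0.00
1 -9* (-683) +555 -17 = 6686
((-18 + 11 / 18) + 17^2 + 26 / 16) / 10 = 19673 / 720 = 27.32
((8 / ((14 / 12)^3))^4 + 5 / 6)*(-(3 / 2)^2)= -1451.25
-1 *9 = -9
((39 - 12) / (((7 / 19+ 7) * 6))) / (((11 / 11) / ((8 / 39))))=57 / 455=0.13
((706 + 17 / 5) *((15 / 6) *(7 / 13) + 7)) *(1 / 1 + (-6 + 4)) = -769699 / 130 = -5920.76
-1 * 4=-4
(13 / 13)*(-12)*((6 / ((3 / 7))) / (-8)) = 21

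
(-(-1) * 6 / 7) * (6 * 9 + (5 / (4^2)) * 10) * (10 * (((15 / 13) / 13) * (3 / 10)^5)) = 999459 / 9464000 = 0.11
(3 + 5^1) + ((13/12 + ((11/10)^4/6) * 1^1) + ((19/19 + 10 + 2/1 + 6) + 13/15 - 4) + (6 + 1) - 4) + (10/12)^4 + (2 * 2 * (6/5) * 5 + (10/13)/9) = 1111162241/21060000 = 52.76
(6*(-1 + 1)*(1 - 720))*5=0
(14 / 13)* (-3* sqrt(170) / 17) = -42* sqrt(170) / 221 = -2.48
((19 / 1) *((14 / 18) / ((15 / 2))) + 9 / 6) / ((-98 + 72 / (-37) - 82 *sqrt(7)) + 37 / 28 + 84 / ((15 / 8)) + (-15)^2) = -206164062160 *sqrt(7) / 12871710552933 - 47818743686 / 1430190061437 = -0.08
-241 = -241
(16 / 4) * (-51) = -204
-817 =-817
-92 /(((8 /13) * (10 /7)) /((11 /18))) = -23023 /360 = -63.95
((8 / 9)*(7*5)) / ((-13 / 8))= -2240 / 117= -19.15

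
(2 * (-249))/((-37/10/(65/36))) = 26975/111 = 243.02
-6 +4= -2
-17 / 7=-2.43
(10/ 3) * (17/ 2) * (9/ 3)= 85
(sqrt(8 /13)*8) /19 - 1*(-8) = 16*sqrt(26) /247 + 8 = 8.33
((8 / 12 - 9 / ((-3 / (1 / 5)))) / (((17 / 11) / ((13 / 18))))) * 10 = 2717 / 459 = 5.92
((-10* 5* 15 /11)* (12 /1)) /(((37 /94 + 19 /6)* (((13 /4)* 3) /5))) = -4230000 /35893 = -117.85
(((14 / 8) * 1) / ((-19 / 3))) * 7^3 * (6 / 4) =-21609 / 152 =-142.16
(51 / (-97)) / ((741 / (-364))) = 476 / 1843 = 0.26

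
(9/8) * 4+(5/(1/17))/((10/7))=64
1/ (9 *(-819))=-1/ 7371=-0.00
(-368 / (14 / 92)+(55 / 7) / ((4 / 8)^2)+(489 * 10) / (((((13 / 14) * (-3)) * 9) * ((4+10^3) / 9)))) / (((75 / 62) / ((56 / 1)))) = -27060836944 / 244725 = -110576.51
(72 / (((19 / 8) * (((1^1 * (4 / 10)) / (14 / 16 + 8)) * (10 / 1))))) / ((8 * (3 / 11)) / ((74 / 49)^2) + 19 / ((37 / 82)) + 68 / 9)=86604309 / 65175890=1.33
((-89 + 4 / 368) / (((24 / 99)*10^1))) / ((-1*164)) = 270171 / 1207040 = 0.22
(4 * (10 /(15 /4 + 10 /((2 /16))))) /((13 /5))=160 /871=0.18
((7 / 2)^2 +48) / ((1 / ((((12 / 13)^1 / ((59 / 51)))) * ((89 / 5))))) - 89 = 2940382 / 3835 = 766.72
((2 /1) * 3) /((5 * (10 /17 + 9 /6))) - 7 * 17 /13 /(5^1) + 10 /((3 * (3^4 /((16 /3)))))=-3487613 /3364335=-1.04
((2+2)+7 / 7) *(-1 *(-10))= 50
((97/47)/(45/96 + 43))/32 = 97/65377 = 0.00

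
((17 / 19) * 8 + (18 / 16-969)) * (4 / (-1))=146029 / 38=3842.87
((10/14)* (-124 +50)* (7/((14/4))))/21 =-740/147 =-5.03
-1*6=-6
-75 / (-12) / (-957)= -25 / 3828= -0.01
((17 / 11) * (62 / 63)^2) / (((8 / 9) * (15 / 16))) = 130696 / 72765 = 1.80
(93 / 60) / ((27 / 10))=31 / 54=0.57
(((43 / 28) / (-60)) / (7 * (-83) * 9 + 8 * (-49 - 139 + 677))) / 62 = 43 / 137178720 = 0.00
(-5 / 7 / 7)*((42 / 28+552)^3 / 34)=-6782860215 / 13328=-508918.08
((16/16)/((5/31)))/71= 0.09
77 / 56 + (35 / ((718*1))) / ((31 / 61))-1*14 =-1115489 / 89032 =-12.53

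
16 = 16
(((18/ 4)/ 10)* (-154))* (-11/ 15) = 2541/ 50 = 50.82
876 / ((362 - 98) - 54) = 146 / 35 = 4.17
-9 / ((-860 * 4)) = 9 / 3440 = 0.00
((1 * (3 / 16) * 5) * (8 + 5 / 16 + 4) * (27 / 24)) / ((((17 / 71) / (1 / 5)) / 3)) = 1132947 / 34816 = 32.54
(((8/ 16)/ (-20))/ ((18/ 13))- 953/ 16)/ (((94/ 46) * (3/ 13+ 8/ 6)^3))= -7.62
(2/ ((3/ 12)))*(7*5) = 280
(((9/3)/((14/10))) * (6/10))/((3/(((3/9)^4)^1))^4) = 1/2711943423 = 0.00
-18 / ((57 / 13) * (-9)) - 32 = -1798 / 57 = -31.54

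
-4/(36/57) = -19/3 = -6.33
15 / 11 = 1.36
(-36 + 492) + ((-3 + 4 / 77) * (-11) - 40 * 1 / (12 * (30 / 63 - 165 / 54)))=222823 / 455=489.72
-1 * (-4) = 4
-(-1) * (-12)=-12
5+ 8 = 13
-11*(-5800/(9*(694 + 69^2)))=12760/9819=1.30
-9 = -9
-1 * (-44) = 44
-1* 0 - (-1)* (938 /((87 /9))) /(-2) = -1407 /29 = -48.52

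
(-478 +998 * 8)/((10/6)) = 22518/5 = 4503.60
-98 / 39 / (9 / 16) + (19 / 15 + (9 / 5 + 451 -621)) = -171.40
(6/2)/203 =3/203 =0.01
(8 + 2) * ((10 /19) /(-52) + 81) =200045 /247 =809.90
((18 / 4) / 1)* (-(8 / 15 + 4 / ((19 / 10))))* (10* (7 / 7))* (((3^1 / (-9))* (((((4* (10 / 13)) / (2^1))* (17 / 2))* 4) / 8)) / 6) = 31960 / 741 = 43.13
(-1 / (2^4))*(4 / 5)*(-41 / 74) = 41 / 1480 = 0.03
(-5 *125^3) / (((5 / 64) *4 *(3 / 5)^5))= -97656250000 / 243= -401877572.02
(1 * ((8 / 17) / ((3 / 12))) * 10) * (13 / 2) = 2080 / 17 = 122.35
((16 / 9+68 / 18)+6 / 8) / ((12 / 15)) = 1135 / 144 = 7.88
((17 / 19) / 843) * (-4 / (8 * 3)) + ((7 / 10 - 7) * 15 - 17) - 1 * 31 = -6847276 / 48051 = -142.50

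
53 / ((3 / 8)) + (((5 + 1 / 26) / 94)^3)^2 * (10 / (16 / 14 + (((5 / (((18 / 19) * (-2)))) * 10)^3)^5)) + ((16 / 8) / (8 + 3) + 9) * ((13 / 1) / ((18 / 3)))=18264619717309700768363655722609773435762885623332244024017743 / 113284926354895240175923435550520735229092165357312452529598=161.23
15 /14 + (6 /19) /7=1.12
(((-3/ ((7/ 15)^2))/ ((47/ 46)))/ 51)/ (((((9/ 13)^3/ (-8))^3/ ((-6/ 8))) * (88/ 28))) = -780491153852800/ 882787805361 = -884.12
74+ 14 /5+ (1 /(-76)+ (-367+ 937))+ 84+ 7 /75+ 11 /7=29224819 /39900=732.45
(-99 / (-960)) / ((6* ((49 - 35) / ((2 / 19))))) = 11 / 85120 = 0.00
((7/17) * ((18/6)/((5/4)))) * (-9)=-756/85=-8.89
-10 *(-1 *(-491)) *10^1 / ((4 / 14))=-171850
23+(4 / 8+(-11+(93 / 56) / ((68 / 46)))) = 13.62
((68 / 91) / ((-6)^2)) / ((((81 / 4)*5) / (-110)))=-1496 / 66339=-0.02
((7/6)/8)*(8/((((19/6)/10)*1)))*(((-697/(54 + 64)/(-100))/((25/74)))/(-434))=-25789/17375500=-0.00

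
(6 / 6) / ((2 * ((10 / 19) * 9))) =19 / 180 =0.11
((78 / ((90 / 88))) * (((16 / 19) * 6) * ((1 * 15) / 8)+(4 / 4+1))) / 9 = 249392 / 2565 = 97.23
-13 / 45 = -0.29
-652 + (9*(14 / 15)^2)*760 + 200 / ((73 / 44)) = 1980836 / 365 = 5426.95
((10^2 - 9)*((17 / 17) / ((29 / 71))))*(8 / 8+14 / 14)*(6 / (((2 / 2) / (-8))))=-620256 / 29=-21388.14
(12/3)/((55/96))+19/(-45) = 6.56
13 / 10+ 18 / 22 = 233 / 110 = 2.12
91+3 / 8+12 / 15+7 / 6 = 11201 / 120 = 93.34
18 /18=1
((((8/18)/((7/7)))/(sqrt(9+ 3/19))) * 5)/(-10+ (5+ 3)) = -5 * sqrt(3306)/783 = -0.37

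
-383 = -383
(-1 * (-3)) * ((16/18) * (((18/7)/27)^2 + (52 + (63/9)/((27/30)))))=210928/1323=159.43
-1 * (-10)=10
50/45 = 10/9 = 1.11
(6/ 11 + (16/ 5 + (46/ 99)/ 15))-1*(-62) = 97678/ 1485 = 65.78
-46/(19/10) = -460/19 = -24.21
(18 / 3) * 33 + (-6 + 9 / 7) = 193.29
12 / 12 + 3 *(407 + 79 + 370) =2569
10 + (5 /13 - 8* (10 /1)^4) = -79989.62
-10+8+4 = 2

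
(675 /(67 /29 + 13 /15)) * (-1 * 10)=-1468125 /691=-2124.64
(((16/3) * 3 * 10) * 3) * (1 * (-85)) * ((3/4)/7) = -30600/7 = -4371.43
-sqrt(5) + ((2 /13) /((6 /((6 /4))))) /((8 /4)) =1 /52-sqrt(5) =-2.22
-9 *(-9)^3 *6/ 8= 19683/ 4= 4920.75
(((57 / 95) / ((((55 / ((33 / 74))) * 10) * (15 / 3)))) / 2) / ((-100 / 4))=-9 / 4625000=-0.00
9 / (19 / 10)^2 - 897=-322917 / 361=-894.51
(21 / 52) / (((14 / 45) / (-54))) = -3645 / 52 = -70.10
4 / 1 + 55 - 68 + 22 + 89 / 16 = 297 / 16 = 18.56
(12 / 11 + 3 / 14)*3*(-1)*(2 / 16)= -603 / 1232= -0.49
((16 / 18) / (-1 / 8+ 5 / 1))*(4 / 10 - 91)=-9664 / 585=-16.52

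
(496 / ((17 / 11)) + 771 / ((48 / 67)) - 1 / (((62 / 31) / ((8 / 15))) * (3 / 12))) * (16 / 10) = 5695933 / 2550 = 2233.70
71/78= 0.91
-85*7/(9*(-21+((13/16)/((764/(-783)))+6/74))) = 269111360/88541991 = 3.04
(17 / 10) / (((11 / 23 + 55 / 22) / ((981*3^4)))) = 31069251 / 685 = 45356.57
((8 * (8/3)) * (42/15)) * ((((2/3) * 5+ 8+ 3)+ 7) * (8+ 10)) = 114688/5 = 22937.60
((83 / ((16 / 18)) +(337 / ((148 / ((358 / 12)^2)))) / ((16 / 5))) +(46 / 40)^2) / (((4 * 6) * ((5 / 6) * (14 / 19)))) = 4211340329 / 85248000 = 49.40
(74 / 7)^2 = 5476 / 49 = 111.76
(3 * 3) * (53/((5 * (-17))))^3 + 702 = 429775857/614125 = 699.82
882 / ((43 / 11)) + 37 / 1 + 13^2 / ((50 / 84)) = 546.55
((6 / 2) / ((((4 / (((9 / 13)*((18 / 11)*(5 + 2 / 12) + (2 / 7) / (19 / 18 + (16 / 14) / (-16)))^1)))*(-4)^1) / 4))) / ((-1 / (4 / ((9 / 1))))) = 8946 / 4433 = 2.02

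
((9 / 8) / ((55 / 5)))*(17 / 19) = 153 / 1672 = 0.09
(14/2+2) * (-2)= -18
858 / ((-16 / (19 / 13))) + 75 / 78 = -8051 / 104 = -77.41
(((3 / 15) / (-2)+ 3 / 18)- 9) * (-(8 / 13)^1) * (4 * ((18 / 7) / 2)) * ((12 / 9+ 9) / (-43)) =-6.79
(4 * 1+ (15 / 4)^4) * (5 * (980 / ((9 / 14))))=442890175 / 288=1537813.11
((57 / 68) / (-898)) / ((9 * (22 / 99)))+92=11235719 / 122128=92.00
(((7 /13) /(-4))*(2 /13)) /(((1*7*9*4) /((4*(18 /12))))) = -1 /2028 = -0.00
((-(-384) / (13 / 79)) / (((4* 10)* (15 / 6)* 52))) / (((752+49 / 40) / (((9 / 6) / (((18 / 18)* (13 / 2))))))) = 15168 / 110322355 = 0.00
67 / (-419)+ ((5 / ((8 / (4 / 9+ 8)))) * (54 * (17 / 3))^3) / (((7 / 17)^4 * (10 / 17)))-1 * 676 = 8996508127794051 / 1006019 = 8942682124.09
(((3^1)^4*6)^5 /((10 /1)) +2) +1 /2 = 27113235502201 /10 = 2711323550220.10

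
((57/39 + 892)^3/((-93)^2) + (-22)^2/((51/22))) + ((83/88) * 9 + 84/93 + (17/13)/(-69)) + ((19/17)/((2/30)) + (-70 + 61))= 54063637738098185/653815758024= 82689.41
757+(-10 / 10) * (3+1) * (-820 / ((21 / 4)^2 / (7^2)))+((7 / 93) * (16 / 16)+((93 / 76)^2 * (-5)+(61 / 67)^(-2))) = 39467781723085 / 5996406384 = 6581.91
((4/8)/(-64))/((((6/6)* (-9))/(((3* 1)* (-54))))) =-9/64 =-0.14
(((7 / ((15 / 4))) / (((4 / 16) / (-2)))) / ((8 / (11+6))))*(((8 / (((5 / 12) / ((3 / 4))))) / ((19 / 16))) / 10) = -91392 / 2375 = -38.48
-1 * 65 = -65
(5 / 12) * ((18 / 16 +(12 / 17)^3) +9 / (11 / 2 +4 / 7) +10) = 2546717 / 471648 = 5.40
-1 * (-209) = 209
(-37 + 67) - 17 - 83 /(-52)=759 /52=14.60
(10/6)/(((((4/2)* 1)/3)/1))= 2.50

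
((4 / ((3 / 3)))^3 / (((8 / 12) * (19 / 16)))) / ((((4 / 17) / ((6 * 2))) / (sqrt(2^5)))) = 313344 * sqrt(2) / 19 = 23322.91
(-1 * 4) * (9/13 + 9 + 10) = -78.77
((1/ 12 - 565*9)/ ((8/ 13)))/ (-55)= 793247/ 5280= 150.24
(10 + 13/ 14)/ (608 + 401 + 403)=0.01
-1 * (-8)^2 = -64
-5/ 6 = -0.83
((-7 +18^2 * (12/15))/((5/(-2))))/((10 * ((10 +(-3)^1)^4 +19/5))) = -1261/300600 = -0.00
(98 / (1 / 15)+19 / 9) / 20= 13249 / 180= 73.61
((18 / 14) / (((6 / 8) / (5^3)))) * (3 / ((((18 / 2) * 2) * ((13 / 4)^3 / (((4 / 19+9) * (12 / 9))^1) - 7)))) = -1600000 / 188371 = -8.49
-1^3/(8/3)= -3/8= -0.38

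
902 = 902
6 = 6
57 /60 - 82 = -1621 /20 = -81.05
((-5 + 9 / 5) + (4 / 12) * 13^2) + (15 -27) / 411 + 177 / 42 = 1649051 / 28770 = 57.32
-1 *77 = -77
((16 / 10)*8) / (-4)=-16 / 5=-3.20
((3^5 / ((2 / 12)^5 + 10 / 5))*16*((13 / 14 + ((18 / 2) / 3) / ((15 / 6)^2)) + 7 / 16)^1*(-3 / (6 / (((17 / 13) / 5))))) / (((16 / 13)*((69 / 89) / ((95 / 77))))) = -2924760801969 / 4820263525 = -606.76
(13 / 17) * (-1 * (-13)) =169 / 17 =9.94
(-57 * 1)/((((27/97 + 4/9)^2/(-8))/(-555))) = -192879607320/398161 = -484426.17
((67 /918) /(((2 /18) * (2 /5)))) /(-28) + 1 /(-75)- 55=-55.07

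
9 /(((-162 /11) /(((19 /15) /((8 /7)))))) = -1463 /2160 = -0.68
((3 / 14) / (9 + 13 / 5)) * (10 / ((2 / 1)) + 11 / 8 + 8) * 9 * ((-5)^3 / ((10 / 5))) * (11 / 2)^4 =-28412690625 / 207872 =-136683.59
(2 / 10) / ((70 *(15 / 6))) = 1 / 875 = 0.00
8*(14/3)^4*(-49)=-15059072/81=-185914.47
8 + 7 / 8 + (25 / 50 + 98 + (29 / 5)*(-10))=395 / 8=49.38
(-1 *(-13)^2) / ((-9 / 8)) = 1352 / 9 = 150.22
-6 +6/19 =-108/19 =-5.68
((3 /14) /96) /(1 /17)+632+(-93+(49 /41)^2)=407018657 /753088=540.47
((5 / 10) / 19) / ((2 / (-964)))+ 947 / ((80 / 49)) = 862377 / 1520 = 567.35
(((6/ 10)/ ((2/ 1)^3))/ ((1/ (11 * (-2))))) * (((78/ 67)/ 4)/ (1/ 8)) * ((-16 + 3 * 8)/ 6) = -1716/ 335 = -5.12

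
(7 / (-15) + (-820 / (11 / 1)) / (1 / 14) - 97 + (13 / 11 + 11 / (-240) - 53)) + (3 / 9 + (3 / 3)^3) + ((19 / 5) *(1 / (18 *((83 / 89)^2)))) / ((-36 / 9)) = -65019894949 / 54560880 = -1191.69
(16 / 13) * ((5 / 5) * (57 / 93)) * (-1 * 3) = -912 / 403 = -2.26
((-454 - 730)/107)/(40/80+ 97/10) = -5920/5457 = -1.08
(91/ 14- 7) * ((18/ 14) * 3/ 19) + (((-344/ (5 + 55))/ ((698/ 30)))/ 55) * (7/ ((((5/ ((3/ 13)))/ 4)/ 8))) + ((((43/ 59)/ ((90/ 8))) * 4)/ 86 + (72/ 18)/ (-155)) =-932096922077/ 5463102194550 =-0.17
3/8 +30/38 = 1.16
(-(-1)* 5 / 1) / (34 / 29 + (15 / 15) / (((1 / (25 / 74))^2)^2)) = 4348053520 / 1030871709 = 4.22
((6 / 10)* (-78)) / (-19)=234 / 95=2.46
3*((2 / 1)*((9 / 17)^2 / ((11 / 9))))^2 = 6377292 / 10106041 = 0.63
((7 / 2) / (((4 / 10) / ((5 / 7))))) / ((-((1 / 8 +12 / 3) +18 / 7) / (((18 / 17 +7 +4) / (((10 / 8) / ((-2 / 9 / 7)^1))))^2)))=-215168 / 2457945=-0.09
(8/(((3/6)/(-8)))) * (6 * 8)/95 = -6144/95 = -64.67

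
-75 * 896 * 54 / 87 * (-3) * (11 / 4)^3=75467700 / 29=2602334.48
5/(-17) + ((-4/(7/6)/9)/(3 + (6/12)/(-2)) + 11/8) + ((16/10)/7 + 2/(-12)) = 52583/52360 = 1.00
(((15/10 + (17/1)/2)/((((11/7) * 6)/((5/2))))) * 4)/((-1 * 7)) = -50/33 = -1.52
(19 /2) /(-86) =-19 /172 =-0.11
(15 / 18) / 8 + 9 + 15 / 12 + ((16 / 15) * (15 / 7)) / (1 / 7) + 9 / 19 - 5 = 19907 / 912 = 21.83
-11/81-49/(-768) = -1493/20736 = -0.07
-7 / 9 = -0.78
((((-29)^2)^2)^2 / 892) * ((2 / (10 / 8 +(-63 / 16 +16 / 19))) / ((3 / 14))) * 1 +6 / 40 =-2836394455.57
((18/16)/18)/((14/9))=9/224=0.04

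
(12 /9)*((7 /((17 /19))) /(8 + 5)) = 532 /663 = 0.80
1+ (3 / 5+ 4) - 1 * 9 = -17 / 5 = -3.40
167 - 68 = 99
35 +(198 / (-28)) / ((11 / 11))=391 / 14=27.93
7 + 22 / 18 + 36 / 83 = 6466 / 747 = 8.66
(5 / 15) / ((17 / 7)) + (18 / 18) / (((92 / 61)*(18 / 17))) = 21493 / 28152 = 0.76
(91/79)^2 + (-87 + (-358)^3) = -286354540278/6241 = -45882797.67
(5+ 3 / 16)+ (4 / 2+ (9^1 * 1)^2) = 1411 / 16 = 88.19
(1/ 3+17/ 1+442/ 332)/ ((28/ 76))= 50.66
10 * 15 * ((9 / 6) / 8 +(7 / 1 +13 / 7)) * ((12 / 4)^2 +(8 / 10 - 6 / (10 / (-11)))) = 622995 / 28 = 22249.82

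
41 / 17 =2.41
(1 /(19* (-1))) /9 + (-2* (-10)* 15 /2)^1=25649 /171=149.99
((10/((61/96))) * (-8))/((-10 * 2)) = 6.30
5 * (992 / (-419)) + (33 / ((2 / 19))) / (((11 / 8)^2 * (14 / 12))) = 4203616 / 32263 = 130.29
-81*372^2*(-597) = 6691835088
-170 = -170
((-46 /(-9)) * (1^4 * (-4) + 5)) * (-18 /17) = -92 /17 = -5.41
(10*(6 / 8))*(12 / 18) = 5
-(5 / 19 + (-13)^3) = 41738 / 19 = 2196.74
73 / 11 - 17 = -114 / 11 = -10.36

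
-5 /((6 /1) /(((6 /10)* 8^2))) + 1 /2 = -63 /2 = -31.50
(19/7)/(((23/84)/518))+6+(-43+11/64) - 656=4442.13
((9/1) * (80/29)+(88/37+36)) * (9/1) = 610380/1073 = 568.85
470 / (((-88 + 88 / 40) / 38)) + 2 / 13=-89234 / 429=-208.00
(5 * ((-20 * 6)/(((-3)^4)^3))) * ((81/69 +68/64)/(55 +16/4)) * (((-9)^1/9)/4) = 20575/1923107832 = 0.00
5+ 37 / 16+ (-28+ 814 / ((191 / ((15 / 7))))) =-247187 / 21392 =-11.56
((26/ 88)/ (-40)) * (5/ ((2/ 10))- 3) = -13/ 80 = -0.16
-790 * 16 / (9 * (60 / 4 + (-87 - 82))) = 6320 / 693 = 9.12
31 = 31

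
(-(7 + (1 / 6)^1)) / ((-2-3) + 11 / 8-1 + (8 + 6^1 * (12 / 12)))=-0.76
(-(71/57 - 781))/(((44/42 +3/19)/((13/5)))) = 1681.74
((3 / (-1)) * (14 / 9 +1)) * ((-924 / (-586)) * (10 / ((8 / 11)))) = -166.22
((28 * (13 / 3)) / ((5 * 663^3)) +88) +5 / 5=89.00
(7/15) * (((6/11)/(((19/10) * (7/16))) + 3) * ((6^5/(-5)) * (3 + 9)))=-166375296/5225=-31842.16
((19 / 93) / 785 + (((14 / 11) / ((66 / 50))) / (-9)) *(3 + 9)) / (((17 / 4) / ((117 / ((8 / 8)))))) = -1771229356 / 50057095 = -35.38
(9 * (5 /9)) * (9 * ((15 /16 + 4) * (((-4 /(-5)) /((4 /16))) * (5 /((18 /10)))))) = 1975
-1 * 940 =-940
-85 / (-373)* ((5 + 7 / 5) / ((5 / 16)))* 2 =17408 / 1865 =9.33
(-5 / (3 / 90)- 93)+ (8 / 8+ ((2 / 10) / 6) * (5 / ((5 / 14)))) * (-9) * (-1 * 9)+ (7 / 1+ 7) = -551 / 5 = -110.20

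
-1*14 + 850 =836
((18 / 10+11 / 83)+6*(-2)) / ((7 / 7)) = -4178 / 415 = -10.07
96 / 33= 2.91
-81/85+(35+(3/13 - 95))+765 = 778227/1105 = 704.28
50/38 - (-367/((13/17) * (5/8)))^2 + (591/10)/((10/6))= -94659989919/160550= -589598.19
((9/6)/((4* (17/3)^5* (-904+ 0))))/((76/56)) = -0.00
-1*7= -7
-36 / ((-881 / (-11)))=-396 / 881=-0.45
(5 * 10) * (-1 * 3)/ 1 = -150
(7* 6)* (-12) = -504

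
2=2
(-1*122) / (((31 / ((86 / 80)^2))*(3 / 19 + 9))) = -2142991 / 4315200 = -0.50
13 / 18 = 0.72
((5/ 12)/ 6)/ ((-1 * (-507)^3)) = 5/ 9383316696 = 0.00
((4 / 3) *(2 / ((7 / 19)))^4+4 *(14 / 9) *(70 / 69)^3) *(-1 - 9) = -82659497146880 / 7098750981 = -11644.23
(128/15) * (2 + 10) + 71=173.40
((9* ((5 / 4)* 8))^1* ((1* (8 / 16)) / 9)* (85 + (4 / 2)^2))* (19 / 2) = 8455 / 2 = 4227.50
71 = 71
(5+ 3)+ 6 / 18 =25 / 3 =8.33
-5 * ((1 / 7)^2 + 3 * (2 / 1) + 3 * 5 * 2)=-8825 / 49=-180.10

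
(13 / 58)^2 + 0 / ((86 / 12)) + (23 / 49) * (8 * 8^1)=4960089 / 164836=30.09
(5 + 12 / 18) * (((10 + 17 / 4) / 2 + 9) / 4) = 731 / 32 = 22.84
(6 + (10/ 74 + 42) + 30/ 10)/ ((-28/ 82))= -38786/ 259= -149.75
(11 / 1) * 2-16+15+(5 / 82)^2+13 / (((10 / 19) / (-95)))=-15636637 / 6724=-2325.50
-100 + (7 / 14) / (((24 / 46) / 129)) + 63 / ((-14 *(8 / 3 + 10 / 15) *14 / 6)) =23.05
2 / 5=0.40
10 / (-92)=-5 / 46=-0.11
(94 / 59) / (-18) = -47 / 531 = -0.09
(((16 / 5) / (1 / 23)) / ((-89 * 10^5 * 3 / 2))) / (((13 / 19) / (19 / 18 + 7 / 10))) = -0.00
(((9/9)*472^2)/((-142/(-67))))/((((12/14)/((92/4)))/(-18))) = -3604756512/71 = -50771218.48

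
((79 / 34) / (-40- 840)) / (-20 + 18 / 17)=79 / 566720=0.00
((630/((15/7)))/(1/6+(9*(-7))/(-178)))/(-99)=-8722/1529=-5.70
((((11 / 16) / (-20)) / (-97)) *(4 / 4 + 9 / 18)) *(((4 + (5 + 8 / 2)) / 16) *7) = 3003 / 993280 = 0.00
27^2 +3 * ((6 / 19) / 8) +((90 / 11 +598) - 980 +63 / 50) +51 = 8518009 / 20900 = 407.56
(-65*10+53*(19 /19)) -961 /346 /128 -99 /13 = -348116173 /575744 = -604.64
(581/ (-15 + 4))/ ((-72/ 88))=581/ 9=64.56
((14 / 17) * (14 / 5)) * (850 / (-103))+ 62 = 4426 / 103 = 42.97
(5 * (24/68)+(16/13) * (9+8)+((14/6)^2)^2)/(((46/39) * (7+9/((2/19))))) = 187351/390609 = 0.48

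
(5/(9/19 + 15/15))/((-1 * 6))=-95/168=-0.57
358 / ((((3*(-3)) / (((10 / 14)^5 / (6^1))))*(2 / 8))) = -2237500 / 453789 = -4.93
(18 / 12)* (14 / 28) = 3 / 4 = 0.75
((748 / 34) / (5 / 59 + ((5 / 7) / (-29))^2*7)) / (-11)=-347333 / 15455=-22.47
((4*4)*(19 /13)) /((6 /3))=152 /13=11.69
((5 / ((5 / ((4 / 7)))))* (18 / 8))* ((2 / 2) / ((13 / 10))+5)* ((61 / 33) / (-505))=-2745 / 101101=-0.03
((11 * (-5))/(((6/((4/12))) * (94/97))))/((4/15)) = -11.82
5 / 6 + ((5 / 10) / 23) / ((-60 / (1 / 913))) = 2099899 / 2519880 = 0.83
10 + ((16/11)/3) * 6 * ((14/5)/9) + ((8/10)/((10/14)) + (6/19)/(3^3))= 62892/5225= 12.04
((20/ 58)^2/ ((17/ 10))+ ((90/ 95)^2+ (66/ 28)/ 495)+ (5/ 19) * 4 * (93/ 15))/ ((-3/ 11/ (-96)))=2639.48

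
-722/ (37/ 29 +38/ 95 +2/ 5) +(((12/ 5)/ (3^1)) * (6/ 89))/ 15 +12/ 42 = -232741492/ 669725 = -347.52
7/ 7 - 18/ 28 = 5/ 14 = 0.36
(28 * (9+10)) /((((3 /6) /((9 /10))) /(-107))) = -512316 /5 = -102463.20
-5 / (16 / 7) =-35 / 16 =-2.19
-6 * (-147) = 882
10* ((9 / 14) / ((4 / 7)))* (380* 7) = 29925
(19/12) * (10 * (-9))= -142.50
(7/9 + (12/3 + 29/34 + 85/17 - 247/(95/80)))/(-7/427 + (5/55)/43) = 1742576935/126072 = 13822.08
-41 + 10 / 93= -3803 / 93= -40.89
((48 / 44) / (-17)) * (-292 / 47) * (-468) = -1639872 / 8789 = -186.58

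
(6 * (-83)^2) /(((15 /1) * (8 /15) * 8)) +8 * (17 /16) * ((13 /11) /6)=683779 /1056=647.52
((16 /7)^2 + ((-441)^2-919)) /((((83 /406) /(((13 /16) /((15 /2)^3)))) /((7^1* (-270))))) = -7151534676 /2075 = -3446522.74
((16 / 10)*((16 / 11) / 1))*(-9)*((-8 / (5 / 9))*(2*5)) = 165888 / 55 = 3016.15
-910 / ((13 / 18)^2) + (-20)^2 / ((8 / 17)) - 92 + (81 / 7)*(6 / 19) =-1699540 / 1729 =-982.96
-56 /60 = -14 /15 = -0.93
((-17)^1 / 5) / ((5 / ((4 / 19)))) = -68 / 475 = -0.14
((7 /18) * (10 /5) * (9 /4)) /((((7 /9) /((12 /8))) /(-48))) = -162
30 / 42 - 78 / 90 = -16 / 105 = -0.15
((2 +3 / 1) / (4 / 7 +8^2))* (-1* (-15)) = 525 / 452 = 1.16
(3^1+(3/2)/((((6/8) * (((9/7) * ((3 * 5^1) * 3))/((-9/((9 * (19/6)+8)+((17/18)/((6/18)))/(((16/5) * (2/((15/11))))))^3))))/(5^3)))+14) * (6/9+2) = 21813801927683464/481208357778147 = 45.33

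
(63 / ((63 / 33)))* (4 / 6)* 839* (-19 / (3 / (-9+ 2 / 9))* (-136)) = -3767942288 / 27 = -139553418.07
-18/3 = -6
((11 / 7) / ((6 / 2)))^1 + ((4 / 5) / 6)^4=185737 / 354375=0.52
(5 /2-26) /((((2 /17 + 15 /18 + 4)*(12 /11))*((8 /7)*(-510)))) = 3619 /484800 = 0.01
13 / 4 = 3.25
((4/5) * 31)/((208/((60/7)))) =93/91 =1.02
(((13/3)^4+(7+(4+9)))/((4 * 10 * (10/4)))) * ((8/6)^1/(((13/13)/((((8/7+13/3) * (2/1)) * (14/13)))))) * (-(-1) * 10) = 5553304/9477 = 585.98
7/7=1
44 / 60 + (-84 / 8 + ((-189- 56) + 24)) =-6923 / 30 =-230.77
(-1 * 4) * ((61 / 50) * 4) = -488 / 25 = -19.52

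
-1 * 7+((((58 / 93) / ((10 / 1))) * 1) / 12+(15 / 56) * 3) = -6.19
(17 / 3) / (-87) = -17 / 261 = -0.07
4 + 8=12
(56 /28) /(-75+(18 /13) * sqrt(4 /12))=-8450 /316839 - 52 * sqrt(3) /316839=-0.03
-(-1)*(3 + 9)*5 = 60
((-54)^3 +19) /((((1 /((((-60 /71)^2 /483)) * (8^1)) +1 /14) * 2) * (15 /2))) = -705353600 /5686007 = -124.05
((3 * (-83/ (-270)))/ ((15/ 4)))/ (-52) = -83/ 17550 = -0.00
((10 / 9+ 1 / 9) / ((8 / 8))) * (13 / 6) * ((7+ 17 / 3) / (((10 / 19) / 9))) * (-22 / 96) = -567853 / 4320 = -131.45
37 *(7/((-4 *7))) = -37/4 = -9.25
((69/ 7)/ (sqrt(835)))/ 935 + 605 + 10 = 69 * sqrt(835)/ 5465075 + 615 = 615.00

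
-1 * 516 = -516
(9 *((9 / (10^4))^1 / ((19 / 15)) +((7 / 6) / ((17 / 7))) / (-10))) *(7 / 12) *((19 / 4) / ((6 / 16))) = -642061 / 204000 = -3.15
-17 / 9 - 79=-80.89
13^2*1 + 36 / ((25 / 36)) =220.84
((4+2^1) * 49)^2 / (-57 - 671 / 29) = -89523 / 83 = -1078.59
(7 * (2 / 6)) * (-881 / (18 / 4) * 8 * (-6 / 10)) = 2192.71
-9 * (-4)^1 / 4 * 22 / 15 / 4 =33 / 10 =3.30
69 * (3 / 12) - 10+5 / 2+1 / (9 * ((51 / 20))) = 9.79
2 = 2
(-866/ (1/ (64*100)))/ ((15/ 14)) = -5172906.67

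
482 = 482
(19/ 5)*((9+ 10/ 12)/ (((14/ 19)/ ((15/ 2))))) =380.34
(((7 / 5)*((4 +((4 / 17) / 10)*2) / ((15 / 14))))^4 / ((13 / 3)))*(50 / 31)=2583259699426230272 / 8874921884765625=291.07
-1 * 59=-59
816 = 816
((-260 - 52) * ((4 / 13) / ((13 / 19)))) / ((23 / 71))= -129504 / 299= -433.12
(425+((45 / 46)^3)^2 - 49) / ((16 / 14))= 329.77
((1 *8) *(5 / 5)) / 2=4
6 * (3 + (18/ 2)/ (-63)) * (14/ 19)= 12.63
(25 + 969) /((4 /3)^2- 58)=-4473 /253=-17.68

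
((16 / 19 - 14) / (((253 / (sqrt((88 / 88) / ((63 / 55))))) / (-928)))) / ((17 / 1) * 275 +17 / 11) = 116000 * sqrt(385) / 236041617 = 0.01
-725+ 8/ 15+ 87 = -9562/ 15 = -637.47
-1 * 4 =-4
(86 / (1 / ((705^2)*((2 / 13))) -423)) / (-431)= 85488300 / 181228232047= 0.00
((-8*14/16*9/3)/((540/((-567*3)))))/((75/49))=21609/500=43.22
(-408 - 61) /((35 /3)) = -201 /5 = -40.20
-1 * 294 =-294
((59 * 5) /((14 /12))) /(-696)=-295 /812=-0.36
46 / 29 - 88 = -2506 / 29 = -86.41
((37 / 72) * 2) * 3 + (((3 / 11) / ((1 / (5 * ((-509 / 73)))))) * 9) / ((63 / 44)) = -347573 / 6132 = -56.68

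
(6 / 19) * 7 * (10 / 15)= 28 / 19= 1.47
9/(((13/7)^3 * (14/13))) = 1.30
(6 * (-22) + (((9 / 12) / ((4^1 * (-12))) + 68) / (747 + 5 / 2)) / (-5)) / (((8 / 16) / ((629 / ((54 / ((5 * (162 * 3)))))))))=-179245550691 / 23984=-7473546.98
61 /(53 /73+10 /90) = 40077 /550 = 72.87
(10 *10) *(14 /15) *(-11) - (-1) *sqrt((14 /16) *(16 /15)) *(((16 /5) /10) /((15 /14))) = -3080 /3 + 112 *sqrt(210) /5625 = -1026.38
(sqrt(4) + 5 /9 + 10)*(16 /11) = 1808 /99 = 18.26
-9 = -9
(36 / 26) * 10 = 180 / 13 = 13.85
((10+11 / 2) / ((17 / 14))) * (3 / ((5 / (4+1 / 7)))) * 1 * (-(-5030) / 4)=39899.74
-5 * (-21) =105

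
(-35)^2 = 1225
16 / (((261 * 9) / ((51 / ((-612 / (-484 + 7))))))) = 212 / 783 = 0.27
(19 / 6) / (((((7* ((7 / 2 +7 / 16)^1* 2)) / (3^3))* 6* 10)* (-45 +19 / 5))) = -19 / 30282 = -0.00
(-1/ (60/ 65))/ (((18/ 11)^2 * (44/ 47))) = -6721/ 15552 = -0.43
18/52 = 9/26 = 0.35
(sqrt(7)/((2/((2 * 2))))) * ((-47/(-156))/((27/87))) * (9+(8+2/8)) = 88.61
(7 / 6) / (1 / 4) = 14 / 3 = 4.67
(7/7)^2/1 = 1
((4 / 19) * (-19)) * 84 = -336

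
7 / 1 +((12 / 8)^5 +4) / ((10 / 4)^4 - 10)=6881 / 930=7.40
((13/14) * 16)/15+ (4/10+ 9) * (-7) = -64.81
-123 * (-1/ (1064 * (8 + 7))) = 41/ 5320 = 0.01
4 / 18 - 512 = -511.78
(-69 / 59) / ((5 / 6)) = -414 / 295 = -1.40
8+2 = 10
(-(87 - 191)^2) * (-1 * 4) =43264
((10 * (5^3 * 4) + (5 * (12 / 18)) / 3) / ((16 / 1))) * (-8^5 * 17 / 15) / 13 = -313413632 / 351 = -892916.33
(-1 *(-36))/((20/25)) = 45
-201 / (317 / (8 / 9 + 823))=-496805 / 951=-522.40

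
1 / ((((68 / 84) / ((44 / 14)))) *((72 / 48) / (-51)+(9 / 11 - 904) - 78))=-1452 / 366973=-0.00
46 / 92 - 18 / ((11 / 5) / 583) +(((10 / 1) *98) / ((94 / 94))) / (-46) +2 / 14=-1542593 / 322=-4790.66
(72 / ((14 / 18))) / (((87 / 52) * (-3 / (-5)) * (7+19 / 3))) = 1404 / 203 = 6.92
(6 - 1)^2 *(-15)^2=5625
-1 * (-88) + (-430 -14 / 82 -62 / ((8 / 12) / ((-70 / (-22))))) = -287774 / 451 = -638.08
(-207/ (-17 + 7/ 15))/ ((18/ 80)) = 1725/ 31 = 55.65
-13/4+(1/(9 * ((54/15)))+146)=46261/324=142.78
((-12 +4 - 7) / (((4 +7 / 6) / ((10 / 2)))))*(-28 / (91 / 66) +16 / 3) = 87600 / 403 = 217.37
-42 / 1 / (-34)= 21 / 17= 1.24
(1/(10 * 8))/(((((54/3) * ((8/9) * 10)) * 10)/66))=33/64000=0.00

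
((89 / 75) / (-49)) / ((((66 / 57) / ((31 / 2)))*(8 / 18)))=-157263 / 215600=-0.73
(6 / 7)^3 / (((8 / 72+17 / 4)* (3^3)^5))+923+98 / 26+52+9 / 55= 2225693058917843 / 2273591104785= 978.93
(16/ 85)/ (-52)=-4/ 1105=-0.00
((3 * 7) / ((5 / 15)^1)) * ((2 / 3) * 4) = 168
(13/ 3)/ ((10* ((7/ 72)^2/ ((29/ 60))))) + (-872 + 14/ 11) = -11434466/ 13475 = -848.57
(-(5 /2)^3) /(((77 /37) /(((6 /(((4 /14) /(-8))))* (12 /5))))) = 33300 /11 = 3027.27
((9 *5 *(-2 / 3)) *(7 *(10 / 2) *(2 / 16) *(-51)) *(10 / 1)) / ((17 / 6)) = 23625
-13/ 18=-0.72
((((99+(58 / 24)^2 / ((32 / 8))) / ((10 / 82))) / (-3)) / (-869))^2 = 225143607049 / 2254898663424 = 0.10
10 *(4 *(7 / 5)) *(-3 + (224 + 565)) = 44016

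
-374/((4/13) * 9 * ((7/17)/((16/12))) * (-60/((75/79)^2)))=5165875/786366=6.57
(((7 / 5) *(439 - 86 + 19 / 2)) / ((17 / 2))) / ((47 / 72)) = 73080 / 799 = 91.46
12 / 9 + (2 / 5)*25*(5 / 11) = 194 / 33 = 5.88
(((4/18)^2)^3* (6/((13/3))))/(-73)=-128/56037501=-0.00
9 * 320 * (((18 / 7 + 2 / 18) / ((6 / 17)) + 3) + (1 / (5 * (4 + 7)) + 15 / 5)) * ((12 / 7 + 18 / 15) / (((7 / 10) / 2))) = 1232194816 / 3773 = 326582.25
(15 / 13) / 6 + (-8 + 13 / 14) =-626 / 91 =-6.88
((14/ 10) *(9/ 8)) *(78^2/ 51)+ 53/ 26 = 209869/ 1105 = 189.93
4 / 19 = 0.21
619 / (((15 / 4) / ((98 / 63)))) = 34664 / 135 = 256.77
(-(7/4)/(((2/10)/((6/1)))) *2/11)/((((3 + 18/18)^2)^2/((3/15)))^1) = -21/2816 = -0.01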